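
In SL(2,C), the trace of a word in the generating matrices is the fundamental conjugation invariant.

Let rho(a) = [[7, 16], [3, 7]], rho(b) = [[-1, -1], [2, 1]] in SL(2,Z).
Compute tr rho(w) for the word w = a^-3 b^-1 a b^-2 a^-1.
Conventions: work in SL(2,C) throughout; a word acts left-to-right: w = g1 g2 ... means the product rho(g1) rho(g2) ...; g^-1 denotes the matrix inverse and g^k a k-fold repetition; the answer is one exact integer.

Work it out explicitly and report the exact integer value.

-5655

rho(a^-1) = [[7, -16], [-3, 7]]
... * rho(a^-1) = [[7, -16], [-3, 7]]  ->  [[97, -224], [-42, 97]]
... * rho(a^-1) = [[7, -16], [-3, 7]]  ->  [[1351, -3120], [-585, 1351]]
... * rho(b^-1) = [[1, 1], [-2, -1]]  ->  [[7591, 4471], [-3287, -1936]]
... * rho(a) = [[7, 16], [3, 7]]  ->  [[66550, 152753], [-28817, -66144]]
... * rho(b^-1) = [[1, 1], [-2, -1]]  ->  [[-238956, -86203], [103471, 37327]]
... * rho(b^-1) = [[1, 1], [-2, -1]]  ->  [[-66550, -152753], [28817, 66144]]
... * rho(a^-1) = [[7, -16], [-3, 7]]  ->  [[-7591, -4471], [3287, 1936]]
tr = -7591 + 1936 = -5655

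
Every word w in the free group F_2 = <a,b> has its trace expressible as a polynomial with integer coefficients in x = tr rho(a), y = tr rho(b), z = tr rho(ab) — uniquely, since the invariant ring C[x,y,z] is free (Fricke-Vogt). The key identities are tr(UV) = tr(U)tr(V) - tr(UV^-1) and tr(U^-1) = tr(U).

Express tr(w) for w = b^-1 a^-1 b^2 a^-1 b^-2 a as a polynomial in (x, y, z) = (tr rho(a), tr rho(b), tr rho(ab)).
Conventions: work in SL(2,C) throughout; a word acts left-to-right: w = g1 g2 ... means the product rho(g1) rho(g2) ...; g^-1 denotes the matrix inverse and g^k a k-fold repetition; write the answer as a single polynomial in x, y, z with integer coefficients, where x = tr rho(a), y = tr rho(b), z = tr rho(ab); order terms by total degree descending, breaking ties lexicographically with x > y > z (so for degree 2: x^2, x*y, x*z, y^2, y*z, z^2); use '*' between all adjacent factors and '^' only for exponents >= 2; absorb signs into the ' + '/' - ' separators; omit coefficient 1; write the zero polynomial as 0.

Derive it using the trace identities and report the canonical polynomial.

x^2*y^4*z - x^3*y^3 - x*y^5 - 2*x*y^3*z^2 + y^4*z + y^2*z^3 + x^3*y + 5*x*y^3 + x*y*z^2 - 4*y^2*z - 4*x*y + z

use: tr(b a^-1) = tr(b) * tr(a) - tr(b a) = x*y - z
apply: tr(a b^2) = tr(b) * tr(a b) - tr(a) = y*z - x
apply: tr(a^2 b) = tr(a) * tr(b a) - tr(b) = x*z - y
apply: tr(a^2) = tr(a) * tr(a) - tr(1) = x^2 - 2
tr(a^2 b^2) = tr(b) * tr(a^2 b) - tr(a^2) = x*y*z - x^2 - y^2 + 2
tr(a b^3 a) = tr(b) * tr(a^2 b^2) - tr(a^2 b) = x*y^2*z - x^2*y - y^3 - x*z + 3*y
tr(a b a b) = tr(a b) * tr(a b) - tr(1)   [split at repeated a] = z^2 - 2
apply: tr(a b a b^2) = tr(b) * tr(a b a b) - tr(a b a) = y*z^2 - x*z - y
use: tr(a b^3 a b) = tr(b) * tr(a b a b^2) - tr(a b a b) = y^2*z^2 - x*y*z - y^2 - z^2 + 2
tr(b^-1 a b^3 a) = tr(a b^3 a) * tr(b) - tr(a b^3 a b) = x*y^3*z - x^2*y^2 - y^4 - y^2*z^2 + 4*y^2 + z^2 - 2
tr(b^2 a^-1 b^-1 a b) = tr(b^-1 a b^3) * tr(a) - tr(b^-1 a b^3 a) = -x*y^3*z + x^2*y^2 + y^4 + y^2*z^2 + x*y*z - x^2 - 4*y^2 - z^2 + 2
apply: tr(b a b^2) = tr(b) * tr(b a b) - tr(b a) = y^2*z - x*y - z
apply: tr(a b a b a b) = tr(b a) * tr(b a b a) - tr(b^-1 a^-1)   [split at repeated b] = z^3 - 3*z
apply: tr(a b a b a) = tr(a) * tr(b a b a) - tr(b a b) = x*z^2 - y*z - x
apply: tr(b a b a b^2 a) = tr(b) * tr(a b a b a b) - tr(a b a b a) = y*z^3 - x*z^2 - 2*y*z + x
tr(a b a b^2 a^-1 b) = tr(b a b a b^2) * tr(a) - tr(b a b a b^2 a) = x*y^2*z^2 - x^2*y*z - y*z^3 - x*y^2 + 2*y*z + x
tr(b^2 a^-1 b^-1 a b a) = tr(a b a b^2 a^-1) * tr(b) - tr(a b a b^2 a^-1 b) = -x*y^2*z^2 + x^2*y*z + y^3*z + y*z^3 - 3*y*z - x
tr(a^-1 b^2 a^-1 b^-1 a b) = tr(b^2 a^-1 b^-1 a b) * tr(a) - tr(b^2 a^-1 b^-1 a b a) = -x^2*y^3*z + x^3*y^2 + x*y^4 + 2*x*y^2*z^2 - y^3*z - y*z^3 - x^3 - 4*x*y^2 - x*z^2 + 3*y*z + 3*x
apply: tr(b^-1 a b^-1 a^-1 b^2 a^-1) = tr(a^-1 b^2 a^-1 b^-1 a) * tr(b) - tr(a^-1 b^2 a^-1 b^-1 a b) = x^2*y^3*z - x^3*y^2 - x*y^4 - 2*x*y^2*z^2 + y^3*z + y*z^3 + x^3 + 5*x*y^2 + x*z^2 - 4*y*z - 3*x
use: tr(b^-1 a^-1 b^2 a^-1 b^-2 a) = tr(b^-1 a b^-1 a^-1 b^2 a^-1) * tr(b) - tr(b^-1 a b^-1 a^-1 b^2 a^-1 b) = x^2*y^4*z - x^3*y^3 - x*y^5 - 2*x*y^3*z^2 + y^4*z + y^2*z^3 + x^3*y + 5*x*y^3 + x*y*z^2 - 4*y^2*z - 4*x*y + z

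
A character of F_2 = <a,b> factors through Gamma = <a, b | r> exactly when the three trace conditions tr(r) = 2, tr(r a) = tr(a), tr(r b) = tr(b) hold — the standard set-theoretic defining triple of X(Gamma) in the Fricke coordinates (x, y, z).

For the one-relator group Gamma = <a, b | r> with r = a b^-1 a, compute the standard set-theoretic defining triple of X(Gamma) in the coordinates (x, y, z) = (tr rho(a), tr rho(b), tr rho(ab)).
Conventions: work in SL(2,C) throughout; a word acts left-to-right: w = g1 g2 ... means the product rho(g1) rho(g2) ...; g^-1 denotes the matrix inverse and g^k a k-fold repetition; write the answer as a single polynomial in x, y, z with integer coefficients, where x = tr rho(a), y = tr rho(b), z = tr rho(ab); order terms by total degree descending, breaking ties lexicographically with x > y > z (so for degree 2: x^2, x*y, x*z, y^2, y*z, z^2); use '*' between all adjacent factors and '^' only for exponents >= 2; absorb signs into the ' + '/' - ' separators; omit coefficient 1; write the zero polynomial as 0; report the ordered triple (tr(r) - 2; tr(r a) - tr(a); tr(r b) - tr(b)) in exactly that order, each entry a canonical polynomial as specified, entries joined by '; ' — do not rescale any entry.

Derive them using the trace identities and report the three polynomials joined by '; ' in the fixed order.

trace(a^2) = trace(a)*trace(a) - trace(1)  (reduce the a square) = x^2 - 2
trace(a^2 b) = trace(a)*trace(b a) - trace(b)  (reduce the a square) = x*z - y
next, trace(a b^-1 a) = trace(a^2)*trace(b) - trace(a^2 b)  (eliminate b^-1) = x^2*y - x*z - y
next, trace(a^3) = trace(a)*trace(a^2) - trace(a) = x^3 - 3*x
trace(a^3 b) = trace(a)*trace(a b a) - trace(a b) = x^2*z - x*y - z
next, trace(a b^-1 a^2) = trace(a^3)*trace(b) - trace(a^3 b) = x^3*y - x^2*z - 2*x*y + z
and trace(a b a b) = trace(a b)*trace(a b) - trace(1)  (split on a) = z^2 - 2
trace(a b^-1 a b) = trace(a b a)*trace(b) - trace(a b a b)  (eliminate b^-1) = x*y*z - y^2 - z^2 + 2
assemble the triple (trace(r) - 2; trace(r a) - x; trace(r b) - y)

x^2*y - x*z - y - 2; x^3*y - x^2*z - 2*x*y - x + z; x*y*z - y^2 - z^2 - y + 2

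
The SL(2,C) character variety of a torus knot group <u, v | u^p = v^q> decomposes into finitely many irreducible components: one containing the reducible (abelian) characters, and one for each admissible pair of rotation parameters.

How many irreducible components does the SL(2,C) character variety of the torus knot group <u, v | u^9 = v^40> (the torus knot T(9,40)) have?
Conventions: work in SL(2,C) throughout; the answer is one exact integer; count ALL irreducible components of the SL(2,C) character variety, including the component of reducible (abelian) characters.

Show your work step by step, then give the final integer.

157

For T(9,40): irreducibility forces the central element u^9 = v^40 to one of +I, -I.
On an irreducible component, tr(u) is locked at 2*cos(pi*alpha/9) for some alpha in 1..8, and tr(v) at 2*cos(pi*beta/40) for some beta in 1..39.
Consistency of u^9 = (-1)^alpha I with v^40 = (-1)^beta I forces alpha = beta (mod 2).
count pairs: odd alpha (4 choices) x odd beta (20), plus even alpha (4) x even beta (19): 4*20 + 4*19 = 156.
components with irreducible characters: 156; plus the single component of reducible (abelian) characters: total 157.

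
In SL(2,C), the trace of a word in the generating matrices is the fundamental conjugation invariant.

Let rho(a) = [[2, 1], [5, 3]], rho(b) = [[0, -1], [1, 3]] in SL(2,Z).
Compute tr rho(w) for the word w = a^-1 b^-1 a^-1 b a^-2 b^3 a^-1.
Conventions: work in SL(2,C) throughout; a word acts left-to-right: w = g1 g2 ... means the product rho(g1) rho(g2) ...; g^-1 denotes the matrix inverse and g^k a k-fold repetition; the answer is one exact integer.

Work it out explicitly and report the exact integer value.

rho(a^-1) = [[3, -1], [-5, 2]]
... * rho(b^-1) = [[3, 1], [-1, 0]]  ->  [[10, 3], [-17, -5]]
... * rho(a^-1) = [[3, -1], [-5, 2]]  ->  [[15, -4], [-26, 7]]
... * rho(b) = [[0, -1], [1, 3]]  ->  [[-4, -27], [7, 47]]
... * rho(a^-1) = [[3, -1], [-5, 2]]  ->  [[123, -50], [-214, 87]]
... * rho(a^-1) = [[3, -1], [-5, 2]]  ->  [[619, -223], [-1077, 388]]
... * rho(b) = [[0, -1], [1, 3]]  ->  [[-223, -1288], [388, 2241]]
... * rho(b) = [[0, -1], [1, 3]]  ->  [[-1288, -3641], [2241, 6335]]
... * rho(b) = [[0, -1], [1, 3]]  ->  [[-3641, -9635], [6335, 16764]]
... * rho(a^-1) = [[3, -1], [-5, 2]]  ->  [[37252, -15629], [-64815, 27193]]
tr = 37252 + 27193 = 64445

64445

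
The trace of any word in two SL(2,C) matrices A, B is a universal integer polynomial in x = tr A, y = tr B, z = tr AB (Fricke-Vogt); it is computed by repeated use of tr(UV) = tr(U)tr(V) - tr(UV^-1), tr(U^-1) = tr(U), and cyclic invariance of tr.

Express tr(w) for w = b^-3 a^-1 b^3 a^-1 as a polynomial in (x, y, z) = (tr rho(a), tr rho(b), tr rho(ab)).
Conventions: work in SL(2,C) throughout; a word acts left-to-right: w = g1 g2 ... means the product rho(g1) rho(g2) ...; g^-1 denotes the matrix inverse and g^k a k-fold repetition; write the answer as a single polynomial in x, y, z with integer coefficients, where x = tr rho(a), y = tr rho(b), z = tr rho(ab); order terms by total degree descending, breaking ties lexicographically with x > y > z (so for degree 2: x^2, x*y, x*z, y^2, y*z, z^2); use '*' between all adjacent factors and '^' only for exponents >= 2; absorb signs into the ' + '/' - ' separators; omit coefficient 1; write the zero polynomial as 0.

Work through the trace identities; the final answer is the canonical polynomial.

so trace(a^-1 b) = trace(b)*trace(a) - trace(b a)  (eliminate a^-1) = x*y - z
so trace(b^2) = trace(b)*trace(b) - trace(1)  (reduce the b square) = y^2 - 2
so trace(b^3) = trace(b)*trace(b^2) - trace(b)  (reduce the b square) = y^3 - 3*y
trace(a b^2) = trace(b)*trace(a b) - trace(a)  (reduce the b square) = y*z - x
reduce: trace(b a b^2) = trace(b)*trace(a b^2) - trace(a b)  (reduce the b square) = y^2*z - x*y - z
so trace(b^3 a b) = trace(b)*trace(b a b^2) - trace(b a b)  (reduce the b square) = y^3*z - x*y^2 - 2*y*z + x
so trace(a b a b) = trace(a b)*trace(a b) - trace(1)  (split on a) = z^2 - 2
trace(a b a) = trace(a)*trace(b a) - trace(b)  (reduce the a square) = x*z - y
trace(b a b a b) = trace(b)*trace(a b a b) - trace(a b a)  (reduce the b square) = y*z^2 - x*z - y
trace(b^3 a b a) = trace(b)*trace(b a b a b) - trace(b a b a)  (reduce the b square) = y^2*z^2 - x*y*z - y^2 - z^2 + 2
so trace(a^-1 b^3 a b) = trace(b^3 a b)*trace(a) - trace(b^3 a b a)  (eliminate a^-1) = x*y^3*z - x^2*y^2 - y^2*z^2 - x*y*z + x^2 + y^2 + z^2 - 2
trace(b^-1 a^-1 b^3 a) = trace(a^-1 b^3 a)*trace(b) - trace(a^-1 b^3 a b)  (eliminate b^-1) = -x*y^3*z + x^2*y^2 + y^4 + y^2*z^2 + x*y*z - x^2 - 4*y^2 - z^2 + 2
so trace(b^-2 a^-1 b^3 a) = trace(b^-1 a^-1 b^3 a)*trace(b) - trace(b^-1 a^-1 b^3 a b)  (eliminate b^-1) = -x*y^4*z + x^2*y^3 + y^5 + y^3*z^2 + x*y^2*z - x^2*y - 5*y^3 - y*z^2 + 5*y
trace(a^-1 b^3 a^-1 b^-2) = trace(b^-2 a^-1 b^3)*trace(a) - trace(b^-2 a^-1 b^3 a)  (eliminate a^-1) = x*y^4*z - x^2*y^3 - y^5 - y^3*z^2 - x*y^2*z + 2*x^2*y + 5*y^3 + y*z^2 - x*z - 5*y
trace(b^2 a^-1) = trace(b^2)*trace(a) - trace(b^2 a)  (eliminate a^-1) = x*y^2 - y*z - x
trace(a^2) = trace(a)*trace(a) - trace(1)  (reduce the a square) = x^2 - 2
so trace(b a^2 b) = trace(b)*trace(a^2 b) - trace(a^2)  (reduce the b square) = x*y*z - x^2 - y^2 + 2
reduce: trace(a b^3 a) = trace(b)*trace(b a^2 b) - trace(b a^2)  (reduce the b square) = x*y^2*z - x^2*y - y^3 - x*z + 3*y
trace(b^-1 a b^3 a) = trace(a b^3 a)*trace(b) - trace(a b^3 a b)  (eliminate b^-1) = x*y^3*z - x^2*y^2 - y^4 - y^2*z^2 + 4*y^2 + z^2 - 2
so trace(b^3 a^-1 b^-1 a) = trace(b^-1 a b^3)*trace(a) - trace(b^-1 a b^3 a)  (eliminate a^-1) = -x*y^3*z + x^2*y^2 + y^4 + y^2*z^2 + x*y*z - x^2 - 4*y^2 - z^2 + 2
reduce: trace(a^-1 b^3 a^-1 b^-1) = trace(b^3 a^-1 b^-1)*trace(a) - trace(b^3 a^-1 b^-1 a)  (eliminate a^-1) = x*y^3*z - y^4 - y^2*z^2 - 2*x*y*z + 4*y^2 + z^2 - 2
trace(b^-3 a^-1 b^3 a^-1) = trace(a^-1 b^3 a^-1 b^-2)*trace(b) - trace(a^-1 b^3 a^-1 b^-1)  (eliminate b^-1) = x*y^5*z - x^2*y^4 - y^6 - y^4*z^2 - 2*x*y^3*z + 2*x^2*y^2 + 6*y^4 + 2*y^2*z^2 + x*y*z - 9*y^2 - z^2 + 2

x*y^5*z - x^2*y^4 - y^6 - y^4*z^2 - 2*x*y^3*z + 2*x^2*y^2 + 6*y^4 + 2*y^2*z^2 + x*y*z - 9*y^2 - z^2 + 2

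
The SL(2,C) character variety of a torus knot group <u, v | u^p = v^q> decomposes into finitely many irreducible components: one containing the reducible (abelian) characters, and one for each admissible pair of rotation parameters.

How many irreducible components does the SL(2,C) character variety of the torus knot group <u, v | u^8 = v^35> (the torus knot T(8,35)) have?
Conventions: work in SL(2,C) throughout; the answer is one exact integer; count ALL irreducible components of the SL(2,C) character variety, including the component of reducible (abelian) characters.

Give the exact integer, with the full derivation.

120

For T(8,35): irreducibility forces the central element u^8 = v^35 to one of +I, -I.
This locks tr(u) to 2*cos(pi*alpha/8), alpha in 1..7, and tr(v) to 2*cos(pi*beta/35), beta in 1..34, on each component of irreducible characters.
The two central values (-1)^alpha I and (-1)^beta I must be the same matrix, so alpha and beta share a parity.
count pairs: odd alpha (4 choices) x odd beta (17), plus even alpha (3) x even beta (17): 4*17 + 3*17 = 119.
components with irreducible characters: 119; plus the single component of reducible (abelian) characters: total 120.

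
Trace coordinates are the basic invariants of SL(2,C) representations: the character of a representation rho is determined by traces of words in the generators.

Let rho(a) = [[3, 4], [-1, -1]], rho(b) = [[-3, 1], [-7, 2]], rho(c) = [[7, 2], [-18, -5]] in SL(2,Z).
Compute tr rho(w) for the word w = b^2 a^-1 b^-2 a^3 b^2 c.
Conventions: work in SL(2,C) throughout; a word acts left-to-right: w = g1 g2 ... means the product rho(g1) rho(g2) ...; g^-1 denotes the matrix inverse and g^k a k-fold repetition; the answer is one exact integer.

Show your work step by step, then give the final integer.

rho(b) = [[-3, 1], [-7, 2]]
... * rho(b) = [[-3, 1], [-7, 2]]  ->  [[2, -1], [7, -3]]
... * rho(a^-1) = [[-1, -4], [1, 3]]  ->  [[-3, -11], [-10, -37]]
... * rho(b^-1) = [[2, -1], [7, -3]]  ->  [[-83, 36], [-279, 121]]
... * rho(b^-1) = [[2, -1], [7, -3]]  ->  [[86, -25], [289, -84]]
... * rho(a) = [[3, 4], [-1, -1]]  ->  [[283, 369], [951, 1240]]
... * rho(a) = [[3, 4], [-1, -1]]  ->  [[480, 763], [1613, 2564]]
... * rho(a) = [[3, 4], [-1, -1]]  ->  [[677, 1157], [2275, 3888]]
... * rho(b) = [[-3, 1], [-7, 2]]  ->  [[-10130, 2991], [-34041, 10051]]
... * rho(b) = [[-3, 1], [-7, 2]]  ->  [[9453, -4148], [31766, -13939]]
... * rho(c) = [[7, 2], [-18, -5]]  ->  [[140835, 39646], [473264, 133227]]
tr = 140835 + 133227 = 274062

274062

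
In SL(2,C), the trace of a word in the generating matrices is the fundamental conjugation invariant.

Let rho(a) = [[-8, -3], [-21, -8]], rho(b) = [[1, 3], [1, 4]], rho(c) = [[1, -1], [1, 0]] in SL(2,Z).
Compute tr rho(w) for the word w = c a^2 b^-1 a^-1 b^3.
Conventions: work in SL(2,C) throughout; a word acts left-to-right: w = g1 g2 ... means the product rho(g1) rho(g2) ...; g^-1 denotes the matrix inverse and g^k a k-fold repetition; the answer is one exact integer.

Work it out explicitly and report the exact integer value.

-226456

rho(c) = [[1, -1], [1, 0]]
... * rho(a) = [[-8, -3], [-21, -8]]  ->  [[13, 5], [-8, -3]]
... * rho(a) = [[-8, -3], [-21, -8]]  ->  [[-209, -79], [127, 48]]
... * rho(b^-1) = [[4, -3], [-1, 1]]  ->  [[-757, 548], [460, -333]]
... * rho(a^-1) = [[-8, 3], [21, -8]]  ->  [[17564, -6655], [-10673, 4044]]
... * rho(b) = [[1, 3], [1, 4]]  ->  [[10909, 26072], [-6629, -15843]]
... * rho(b) = [[1, 3], [1, 4]]  ->  [[36981, 137015], [-22472, -83259]]
... * rho(b) = [[1, 3], [1, 4]]  ->  [[173996, 659003], [-105731, -400452]]
tr = 173996 + -400452 = -226456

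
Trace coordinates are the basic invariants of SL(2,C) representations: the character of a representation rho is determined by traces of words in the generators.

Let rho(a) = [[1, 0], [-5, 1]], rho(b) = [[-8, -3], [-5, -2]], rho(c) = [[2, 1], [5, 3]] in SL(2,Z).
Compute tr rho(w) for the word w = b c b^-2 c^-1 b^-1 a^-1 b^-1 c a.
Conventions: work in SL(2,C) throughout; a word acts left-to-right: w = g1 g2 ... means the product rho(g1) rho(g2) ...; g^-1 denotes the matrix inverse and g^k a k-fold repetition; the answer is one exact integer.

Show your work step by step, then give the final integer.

rho(b) = [[-8, -3], [-5, -2]]
... * rho(c) = [[2, 1], [5, 3]]  ->  [[-31, -17], [-20, -11]]
... * rho(b^-1) = [[-2, 3], [5, -8]]  ->  [[-23, 43], [-15, 28]]
... * rho(b^-1) = [[-2, 3], [5, -8]]  ->  [[261, -413], [170, -269]]
... * rho(c^-1) = [[3, -1], [-5, 2]]  ->  [[2848, -1087], [1855, -708]]
... * rho(b^-1) = [[-2, 3], [5, -8]]  ->  [[-11131, 17240], [-7250, 11229]]
... * rho(a^-1) = [[1, 0], [5, 1]]  ->  [[75069, 17240], [48895, 11229]]
... * rho(b^-1) = [[-2, 3], [5, -8]]  ->  [[-63938, 87287], [-41645, 56853]]
... * rho(c) = [[2, 1], [5, 3]]  ->  [[308559, 197923], [200975, 128914]]
... * rho(a) = [[1, 0], [-5, 1]]  ->  [[-681056, 197923], [-443595, 128914]]
tr = -681056 + 128914 = -552142

-552142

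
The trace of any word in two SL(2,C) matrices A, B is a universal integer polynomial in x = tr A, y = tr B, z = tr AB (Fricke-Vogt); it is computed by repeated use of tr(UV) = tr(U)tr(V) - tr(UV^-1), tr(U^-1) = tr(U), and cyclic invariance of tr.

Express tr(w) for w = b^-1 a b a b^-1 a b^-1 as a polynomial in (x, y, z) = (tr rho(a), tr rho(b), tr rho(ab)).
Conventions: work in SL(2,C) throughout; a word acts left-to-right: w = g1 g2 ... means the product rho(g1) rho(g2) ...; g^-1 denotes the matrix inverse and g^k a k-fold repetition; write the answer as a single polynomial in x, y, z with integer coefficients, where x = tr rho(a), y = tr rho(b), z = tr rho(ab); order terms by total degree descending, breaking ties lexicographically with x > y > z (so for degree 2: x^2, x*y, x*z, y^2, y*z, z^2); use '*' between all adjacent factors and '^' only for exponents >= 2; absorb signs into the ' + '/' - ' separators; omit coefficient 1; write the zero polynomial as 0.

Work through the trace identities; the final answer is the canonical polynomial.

tr(a b a) = tr(a) tr(b a) - tr(b) = x*z - y
tr(a b a^2) = tr(a) tr(a b a) - tr(a b) = x^2*z - x*y - z
tr(b a b a) = tr(b a) tr(b a) - tr(1) = z^2 - 2
tr(b a b) = tr(b) tr(a b) - tr(a) = y*z - x
tr(a b a^2 b) = tr(a) tr(b a b a) - tr(b a b) = x*z^2 - y*z - x
tr(b^-1 a b a^2) = tr(a b a^2) tr(b) - tr(a b a^2 b) = x^2*y*z - x*y^2 - x*z^2 + x
tr(a b^-2 a b a) = tr(b^-1 a b a^2) tr(b) - tr(b^-1 a b a^2 b) = x^2*y^2*z - x*y^3 - x*y*z^2 - x^2*z + 2*x*y + z
tr(a b a b a b) = tr(b a) tr(b a b a) - tr(b^-1 a^-1) = z^3 - 3*z
tr(a b a b a b^-1) = tr(a b a b a) tr(b) - tr(a b a b a b) = x*y*z^2 - y^2*z - z^3 - x*y + 3*z
tr(a b^-2 a b a b) = tr(a b a b a b^-1) tr(b) - tr(a b a b a) = x*y^2*z^2 - y^3*z - y*z^3 - x*y^2 - x*z^2 + 4*y*z + x
tr(b^-1 a b a b^-1 a b^-1) = tr(a b^-2 a b a) tr(b) - tr(a b^-2 a b a b) = x^2*y^3*z - x*y^4 - 2*x*y^2*z^2 - x^2*y*z + y^3*z + y*z^3 + 3*x*y^2 + x*z^2 - 3*y*z - x

x^2*y^3*z - x*y^4 - 2*x*y^2*z^2 - x^2*y*z + y^3*z + y*z^3 + 3*x*y^2 + x*z^2 - 3*y*z - x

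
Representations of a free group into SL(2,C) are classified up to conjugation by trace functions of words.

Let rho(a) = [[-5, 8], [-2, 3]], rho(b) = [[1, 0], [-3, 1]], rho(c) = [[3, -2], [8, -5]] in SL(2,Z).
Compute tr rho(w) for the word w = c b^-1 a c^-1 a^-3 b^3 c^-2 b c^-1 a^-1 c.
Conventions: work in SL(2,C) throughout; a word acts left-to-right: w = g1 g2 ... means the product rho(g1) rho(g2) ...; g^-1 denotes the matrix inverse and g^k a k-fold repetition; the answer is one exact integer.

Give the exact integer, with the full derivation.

rho(c) = [[3, -2], [8, -5]]
... * rho(b^-1) = [[1, 0], [3, 1]]  ->  [[-3, -2], [-7, -5]]
... * rho(a) = [[-5, 8], [-2, 3]]  ->  [[19, -30], [45, -71]]
... * rho(c^-1) = [[-5, 2], [-8, 3]]  ->  [[145, -52], [343, -123]]
... * rho(a^-1) = [[3, -8], [2, -5]]  ->  [[331, -900], [783, -2129]]
... * rho(a^-1) = [[3, -8], [2, -5]]  ->  [[-807, 1852], [-1909, 4381]]
... * rho(a^-1) = [[3, -8], [2, -5]]  ->  [[1283, -2804], [3035, -6633]]
... * rho(b) = [[1, 0], [-3, 1]]  ->  [[9695, -2804], [22934, -6633]]
... * rho(b) = [[1, 0], [-3, 1]]  ->  [[18107, -2804], [42833, -6633]]
... * rho(b) = [[1, 0], [-3, 1]]  ->  [[26519, -2804], [62732, -6633]]
... * rho(c^-1) = [[-5, 2], [-8, 3]]  ->  [[-110163, 44626], [-260596, 105565]]
... * rho(c^-1) = [[-5, 2], [-8, 3]]  ->  [[193807, -86448], [458460, -204497]]
... * rho(b) = [[1, 0], [-3, 1]]  ->  [[453151, -86448], [1071951, -204497]]
... * rho(c^-1) = [[-5, 2], [-8, 3]]  ->  [[-1574171, 646958], [-3723779, 1530411]]
... * rho(a^-1) = [[3, -8], [2, -5]]  ->  [[-3428597, 9358578], [-8110515, 22138177]]
... * rho(c) = [[3, -2], [8, -5]]  ->  [[64582833, -39935696], [152773871, -94469855]]
tr = 64582833 + -94469855 = -29887022

-29887022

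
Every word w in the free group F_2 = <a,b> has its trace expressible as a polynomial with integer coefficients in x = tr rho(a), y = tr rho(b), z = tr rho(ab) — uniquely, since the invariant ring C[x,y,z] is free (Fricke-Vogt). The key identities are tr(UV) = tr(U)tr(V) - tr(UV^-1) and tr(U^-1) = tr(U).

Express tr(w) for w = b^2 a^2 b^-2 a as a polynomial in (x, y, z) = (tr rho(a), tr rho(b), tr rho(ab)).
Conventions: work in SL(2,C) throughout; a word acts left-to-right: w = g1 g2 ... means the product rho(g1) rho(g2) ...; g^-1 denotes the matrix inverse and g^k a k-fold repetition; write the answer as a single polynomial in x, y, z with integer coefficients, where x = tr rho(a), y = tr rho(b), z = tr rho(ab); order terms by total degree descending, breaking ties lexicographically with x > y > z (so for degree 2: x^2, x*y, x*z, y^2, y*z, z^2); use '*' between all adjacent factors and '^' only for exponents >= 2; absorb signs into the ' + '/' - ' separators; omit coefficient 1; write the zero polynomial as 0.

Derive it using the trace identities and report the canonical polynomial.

tr(b^2 a) = tr(b)*tr(a b) - tr(a)  (reduce the b square) = y*z - x
tr(b^2) = tr(b)*tr(b) - tr(1)  (reduce the b square) = y^2 - 2
tr(a b^2 a) = tr(a)*tr(b^2 a) - tr(b^2)  (reduce the a square) = x*y*z - x^2 - y^2 + 2
tr(a b^2 a^2) = tr(a)*tr(a b^2 a) - tr(a b^2)  (reduce the a square) = x^2*y*z - x^3 - x*y^2 - y*z + 3*x
tr(a b a b) = tr(b a)*tr(b a) - tr(1)  (split on b) = z^2 - 2
tr(a b a) = tr(a)*tr(b a) - tr(b)  (reduce the a square) = x*z - y
tr(b a b^2 a) = tr(b)*tr(a b a b) - tr(a b a)  (reduce the b square) = y*z^2 - x*z - y
tr(b a b^2) = tr(b)*tr(b a b) - tr(b a)  (reduce the b square) = y^2*z - x*y - z
tr(a b^2 a^2 b) = tr(a)*tr(b a b^2 a) - tr(b a b^2)  (reduce the a square) = x*y*z^2 - x^2*z - y^2*z + z
tr(a b^2 a^2 b^-1) = tr(a b^2 a^2)*tr(b) - tr(a b^2 a^2 b)  (eliminate b^-1) = x^2*y^2*z - x^3*y - x*y^3 - x*y*z^2 + x^2*z + 3*x*y - z
tr(b^2 a^2 b^-2 a) = tr(a b^2 a^2 b^-1)*tr(b) - tr(a b^2 a^2)  (eliminate b^-1) = x^2*y^3*z - x^3*y^2 - x*y^4 - x*y^2*z^2 + x^3 + 4*x*y^2 - 3*x

x^2*y^3*z - x^3*y^2 - x*y^4 - x*y^2*z^2 + x^3 + 4*x*y^2 - 3*x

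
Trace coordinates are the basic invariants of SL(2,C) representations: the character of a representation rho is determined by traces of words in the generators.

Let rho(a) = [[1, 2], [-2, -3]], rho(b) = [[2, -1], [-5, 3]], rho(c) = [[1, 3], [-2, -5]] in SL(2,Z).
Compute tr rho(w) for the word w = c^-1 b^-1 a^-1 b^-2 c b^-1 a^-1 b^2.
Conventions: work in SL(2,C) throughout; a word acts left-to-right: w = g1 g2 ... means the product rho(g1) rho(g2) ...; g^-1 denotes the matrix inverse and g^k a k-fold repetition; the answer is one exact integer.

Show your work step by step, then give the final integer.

rho(c^-1) = [[-5, -3], [2, 1]]
... * rho(b^-1) = [[3, 1], [5, 2]]  ->  [[-30, -11], [11, 4]]
... * rho(a^-1) = [[-3, -2], [2, 1]]  ->  [[68, 49], [-25, -18]]
... * rho(b^-1) = [[3, 1], [5, 2]]  ->  [[449, 166], [-165, -61]]
... * rho(b^-1) = [[3, 1], [5, 2]]  ->  [[2177, 781], [-800, -287]]
... * rho(c) = [[1, 3], [-2, -5]]  ->  [[615, 2626], [-226, -965]]
... * rho(b^-1) = [[3, 1], [5, 2]]  ->  [[14975, 5867], [-5503, -2156]]
... * rho(a^-1) = [[-3, -2], [2, 1]]  ->  [[-33191, -24083], [12197, 8850]]
... * rho(b) = [[2, -1], [-5, 3]]  ->  [[54033, -39058], [-19856, 14353]]
... * rho(b) = [[2, -1], [-5, 3]]  ->  [[303356, -171207], [-111477, 62915]]
tr = 303356 + 62915 = 366271

366271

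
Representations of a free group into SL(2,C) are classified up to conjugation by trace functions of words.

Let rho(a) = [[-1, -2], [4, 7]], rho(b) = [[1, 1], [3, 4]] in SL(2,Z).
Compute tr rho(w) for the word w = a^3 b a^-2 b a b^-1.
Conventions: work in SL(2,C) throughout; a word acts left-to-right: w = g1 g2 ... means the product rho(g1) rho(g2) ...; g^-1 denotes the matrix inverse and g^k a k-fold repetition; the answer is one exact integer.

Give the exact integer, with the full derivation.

rho(a) = [[-1, -2], [4, 7]]
... * rho(a) = [[-1, -2], [4, 7]]  ->  [[-7, -12], [24, 41]]
... * rho(a) = [[-1, -2], [4, 7]]  ->  [[-41, -70], [140, 239]]
... * rho(b) = [[1, 1], [3, 4]]  ->  [[-251, -321], [857, 1096]]
... * rho(a^-1) = [[7, 2], [-4, -1]]  ->  [[-473, -181], [1615, 618]]
... * rho(a^-1) = [[7, 2], [-4, -1]]  ->  [[-2587, -765], [8833, 2612]]
... * rho(b) = [[1, 1], [3, 4]]  ->  [[-4882, -5647], [16669, 19281]]
... * rho(a) = [[-1, -2], [4, 7]]  ->  [[-17706, -29765], [60455, 101629]]
... * rho(b^-1) = [[4, -1], [-3, 1]]  ->  [[18471, -12059], [-63067, 41174]]
tr = 18471 + 41174 = 59645

59645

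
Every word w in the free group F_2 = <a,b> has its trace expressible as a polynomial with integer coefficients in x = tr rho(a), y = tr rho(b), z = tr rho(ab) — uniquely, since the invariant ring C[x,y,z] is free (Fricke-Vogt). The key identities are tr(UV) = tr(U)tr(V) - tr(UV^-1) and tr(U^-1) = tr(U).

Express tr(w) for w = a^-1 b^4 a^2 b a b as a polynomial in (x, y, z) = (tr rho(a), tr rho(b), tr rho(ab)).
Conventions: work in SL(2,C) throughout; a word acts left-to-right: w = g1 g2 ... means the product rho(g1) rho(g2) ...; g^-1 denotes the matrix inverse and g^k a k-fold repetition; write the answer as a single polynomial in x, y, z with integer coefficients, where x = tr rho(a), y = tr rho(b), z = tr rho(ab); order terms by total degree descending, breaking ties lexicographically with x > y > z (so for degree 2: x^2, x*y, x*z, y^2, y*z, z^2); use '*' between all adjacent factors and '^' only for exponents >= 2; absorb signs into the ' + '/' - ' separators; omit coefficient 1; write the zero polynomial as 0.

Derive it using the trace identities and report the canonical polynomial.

trace(b a b a) = trace(a b)*trace(a b) - trace(1)  (split on a) = z^2 - 2
trace(b a b) = trace(b)*trace(a b) - trace(a)  (reduce the b square) = y*z - x
so trace(a^2 b a b) = trace(a)*trace(b a b a) - trace(b a b)  (reduce the a square) = x*z^2 - y*z - x
trace(b a^2) = trace(a)*trace(b a) - trace(b)  (reduce the a square) = x*z - y
reduce: trace(a^2 b a) = trace(a)*trace(b a^2) - trace(b a)  (reduce the a square) = x^2*z - x*y - z
reduce: trace(a^2 b a b^2) = trace(b)*trace(a^2 b a b) - trace(a^2 b a)  (reduce the b square) = x*y*z^2 - x^2*z - y^2*z + z
trace(b a^2 b a b^2) = trace(b)*trace(a^2 b a b^2) - trace(a^2 b a b)  (reduce the b square) = x*y^2*z^2 - x^2*y*z - y^3*z - x*z^2 + 2*y*z + x
trace(b^2 a^2 b a b^2) = trace(b)*trace(b a^2 b a b^2) - trace(b a^2 b a b)  (reduce the b square) = x*y^3*z^2 - x^2*y^2*z - y^4*z - 2*x*y*z^2 + x^2*z + 3*y^2*z + x*y - z
trace(b^4 a^2 b a b) = trace(b)*trace(b^2 a^2 b a b^2) - trace(b^2 a^2 b a b)  (reduce the b square) = x*y^4*z^2 - x^2*y^3*z - y^5*z - 3*x*y^2*z^2 + 2*x^2*y*z + 4*y^3*z + x*y^2 + x*z^2 - 3*y*z - x
reduce: trace(a b a b a b) = trace(a b)*trace(a b a b) - trace(a^-1 b^-1)  (split on a) = z^3 - 3*z
reduce: trace(b a b a b^2 a) = trace(b)*trace(a b a b a b) - trace(a b a b a)  (reduce the b square) = y*z^3 - x*z^2 - 2*y*z + x
so trace(b a b a b) = trace(b)*trace(a b a b) - trace(a b a)  (reduce the b square) = y*z^2 - x*z - y
trace(b a b a b^2) = trace(b)*trace(b a b a b) - trace(b a b a)  (reduce the b square) = y^2*z^2 - x*y*z - y^2 - z^2 + 2
trace(b a^2 b a b a b) = trace(a)*trace(b a b a b^2 a) - trace(b a b a b^2)  (reduce the a square) = x*y*z^3 - x^2*z^2 - y^2*z^2 - x*y*z + x^2 + y^2 + z^2 - 2
trace(b a^2 b a b a) = trace(a)*trace(b a b a b a) - trace(b a b a b)  (reduce the a square) = x*z^3 - y*z^2 - 2*x*z + y
trace(a^2 b a b a b^3) = trace(b)*trace(b a^2 b a b a b) - trace(b a^2 b a b a)  (reduce the b square) = x*y^2*z^3 - x^2*y*z^2 - y^3*z^2 - x*y^2*z - x*z^3 + x^2*y + y^3 + 2*y*z^2 + 2*x*z - 3*y
trace(b^4 a^2 b a b a) = trace(b)*trace(a^2 b a b a b^3) - trace(a^2 b a b a b^2)  (reduce the b square) = x*y^3*z^3 - x^2*y^2*z^2 - y^4*z^2 - x*y^3*z - 2*x*y*z^3 + x^2*y^2 + x^2*z^2 + y^4 + 3*y^2*z^2 + 3*x*y*z - x^2 - 4*y^2 - z^2 + 2
trace(a^-1 b^4 a^2 b a b) = trace(b^4 a^2 b a b)*trace(a) - trace(b^4 a^2 b a b a)  (eliminate a^-1) = x^2*y^4*z^2 - x^3*y^3*z - x*y^5*z - x*y^3*z^3 - 2*x^2*y^2*z^2 + y^4*z^2 + 2*x^3*y*z + 5*x*y^3*z + 2*x*y*z^3 - y^4 - 3*y^2*z^2 - 6*x*y*z + 4*y^2 + z^2 - 2

x^2*y^4*z^2 - x^3*y^3*z - x*y^5*z - x*y^3*z^3 - 2*x^2*y^2*z^2 + y^4*z^2 + 2*x^3*y*z + 5*x*y^3*z + 2*x*y*z^3 - y^4 - 3*y^2*z^2 - 6*x*y*z + 4*y^2 + z^2 - 2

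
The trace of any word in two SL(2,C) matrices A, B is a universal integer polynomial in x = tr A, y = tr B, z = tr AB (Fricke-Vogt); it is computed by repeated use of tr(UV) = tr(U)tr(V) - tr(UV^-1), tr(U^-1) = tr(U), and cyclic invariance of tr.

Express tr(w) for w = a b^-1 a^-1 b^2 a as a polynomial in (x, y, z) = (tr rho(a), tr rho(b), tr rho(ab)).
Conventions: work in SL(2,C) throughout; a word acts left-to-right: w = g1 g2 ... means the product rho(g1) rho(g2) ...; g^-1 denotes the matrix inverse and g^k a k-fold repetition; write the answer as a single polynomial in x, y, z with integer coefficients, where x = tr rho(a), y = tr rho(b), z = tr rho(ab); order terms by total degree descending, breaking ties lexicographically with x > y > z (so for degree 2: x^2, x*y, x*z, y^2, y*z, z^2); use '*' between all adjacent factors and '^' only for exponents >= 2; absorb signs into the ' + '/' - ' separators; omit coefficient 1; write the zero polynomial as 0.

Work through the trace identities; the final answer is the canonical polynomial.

-x^2*y^2*z + x^3*y + x*y^3 + x*y*z^2 - 4*x*y + z

reduce: tr(b^2 a) = tr(b)*tr(a b) - tr(a)  (reduce the b square) = y*z - x
reduce: tr(a^2 b) = tr(a)*tr(b a) - tr(b)  (reduce the a square) = x*z - y
tr(a^2) = tr(a)*tr(a) - tr(1)  (reduce the a square) = x^2 - 2
so tr(b a^2 b) = tr(b)*tr(a^2 b) - tr(a^2)  (reduce the b square) = x*y*z - x^2 - y^2 + 2
reduce: tr(b^2 a^2 b) = tr(b)*tr(b a^2 b) - tr(b a^2)  (reduce the b square) = x*y^2*z - x^2*y - y^3 - x*z + 3*y
tr(b a b a) = tr(b a)*tr(b a) - tr(1)  (split on b) = z^2 - 2
so tr(a^2 b a b) = tr(a)*tr(b a b a) - tr(b a b)  (reduce the a square) = x*z^2 - y*z - x
tr(a^2 b a) = tr(a)*tr(a b a) - tr(a b)  (reduce the a square) = x^2*z - x*y - z
tr(b^2 a^2 b a) = tr(b)*tr(a^2 b a b) - tr(a^2 b a)  (reduce the b square) = x*y*z^2 - x^2*z - y^2*z + z
reduce: tr(a^-1 b^2 a^2 b) = tr(b^2 a^2 b)*tr(a) - tr(b^2 a^2 b a)  (eliminate a^-1) = x^2*y^2*z - x^3*y - x*y^3 - x*y*z^2 + y^2*z + 3*x*y - z
so tr(a b^-1 a^-1 b^2 a) = tr(a^-1 b^2 a^2)*tr(b) - tr(a^-1 b^2 a^2 b)  (eliminate b^-1) = -x^2*y^2*z + x^3*y + x*y^3 + x*y*z^2 - 4*x*y + z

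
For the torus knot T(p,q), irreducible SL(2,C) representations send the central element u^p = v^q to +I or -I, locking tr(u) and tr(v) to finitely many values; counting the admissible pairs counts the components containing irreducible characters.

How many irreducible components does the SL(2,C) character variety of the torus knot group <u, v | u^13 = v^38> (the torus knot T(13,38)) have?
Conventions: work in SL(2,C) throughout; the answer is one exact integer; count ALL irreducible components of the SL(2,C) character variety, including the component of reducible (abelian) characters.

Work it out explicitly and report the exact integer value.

Gamma = < u, v | u^13 = v^38 > (torus knot T(13,38)); the central element u^13 = v^38 acts as +I or -I in any irreducible SL(2,C) representation.
This locks tr(u) to 2*cos(pi*alpha/13), alpha in 1..12, and tr(v) to 2*cos(pi*beta/38), beta in 1..37, on each component of irreducible characters.
Consistency of u^13 = (-1)^alpha I with v^38 = (-1)^beta I forces alpha = beta (mod 2).
Enumerate parity-matched pairs: 6*19 odd-odd plus 6*18 even-even gives 222.
That is 222 components of irreducible characters, and with the reducible (abelian) component the total is 223.

223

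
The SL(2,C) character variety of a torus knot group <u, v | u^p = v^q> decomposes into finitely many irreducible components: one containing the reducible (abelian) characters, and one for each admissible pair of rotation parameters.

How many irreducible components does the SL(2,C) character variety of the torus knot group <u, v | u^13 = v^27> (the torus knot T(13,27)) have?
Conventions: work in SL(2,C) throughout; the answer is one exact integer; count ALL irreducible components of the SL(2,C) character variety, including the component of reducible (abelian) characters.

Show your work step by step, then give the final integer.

Gamma = < u, v | u^13 = v^27 > (torus knot T(13,27)); the central element u^13 = v^27 acts as +I or -I in any irreducible SL(2,C) representation.
This locks tr(u) to 2*cos(pi*alpha/13), alpha in 1..12, and tr(v) to 2*cos(pi*beta/27), beta in 1..26, on each component of irreducible characters.
u^13 = (-1)^alpha I and v^27 = (-1)^beta I must agree, so alpha and beta have equal parity.
count pairs: odd alpha (6 choices) x odd beta (13), plus even alpha (6) x even beta (13): 6*13 + 6*13 = 156.
Total: 156 irreducible-character components + 1 reducible (abelian) component = 157.

157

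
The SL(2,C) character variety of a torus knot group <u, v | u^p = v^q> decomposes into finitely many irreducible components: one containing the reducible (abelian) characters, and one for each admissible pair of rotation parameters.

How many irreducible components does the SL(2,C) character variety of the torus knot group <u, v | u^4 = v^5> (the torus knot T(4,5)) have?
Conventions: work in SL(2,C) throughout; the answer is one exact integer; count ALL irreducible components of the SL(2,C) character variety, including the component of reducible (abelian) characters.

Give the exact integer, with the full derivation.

For T(4,5): irreducibility forces the central element u^4 = v^5 to one of +I, -I.
On an irreducible component, tr(u) is locked at 2*cos(pi*alpha/4) for some alpha in 1..3, and tr(v) at 2*cos(pi*beta/5) for some beta in 1..4.
The two central values (-1)^alpha I and (-1)^beta I must be the same matrix, so alpha and beta share a parity.
Counting: 2 odd alphas x 2 odd betas + 1 even alphas x 2 even betas = 4 + 2 = 6.
Total: 6 irreducible-character components + 1 reducible (abelian) component = 7.

7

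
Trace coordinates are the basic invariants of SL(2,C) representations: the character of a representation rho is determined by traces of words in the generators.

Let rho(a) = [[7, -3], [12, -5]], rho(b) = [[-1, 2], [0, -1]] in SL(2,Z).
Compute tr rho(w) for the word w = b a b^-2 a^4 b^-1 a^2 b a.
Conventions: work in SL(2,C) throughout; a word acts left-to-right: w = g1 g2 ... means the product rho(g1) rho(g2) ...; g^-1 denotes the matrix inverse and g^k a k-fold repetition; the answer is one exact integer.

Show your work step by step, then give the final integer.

-4823618

rho(b) = [[-1, 2], [0, -1]]
... * rho(a) = [[7, -3], [12, -5]]  ->  [[17, -7], [-12, 5]]
... * rho(b^-1) = [[-1, -2], [0, -1]]  ->  [[-17, -27], [12, 19]]
... * rho(b^-1) = [[-1, -2], [0, -1]]  ->  [[17, 61], [-12, -43]]
... * rho(a) = [[7, -3], [12, -5]]  ->  [[851, -356], [-600, 251]]
... * rho(a) = [[7, -3], [12, -5]]  ->  [[1685, -773], [-1188, 545]]
... * rho(a) = [[7, -3], [12, -5]]  ->  [[2519, -1190], [-1776, 839]]
... * rho(a) = [[7, -3], [12, -5]]  ->  [[3353, -1607], [-2364, 1133]]
... * rho(b^-1) = [[-1, -2], [0, -1]]  ->  [[-3353, -5099], [2364, 3595]]
... * rho(a) = [[7, -3], [12, -5]]  ->  [[-84659, 35554], [59688, -25067]]
... * rho(a) = [[7, -3], [12, -5]]  ->  [[-165965, 76207], [117012, -53729]]
... * rho(b) = [[-1, 2], [0, -1]]  ->  [[165965, -408137], [-117012, 287753]]
... * rho(a) = [[7, -3], [12, -5]]  ->  [[-3735889, 1542790], [2633952, -1087729]]
tr = -3735889 + -1087729 = -4823618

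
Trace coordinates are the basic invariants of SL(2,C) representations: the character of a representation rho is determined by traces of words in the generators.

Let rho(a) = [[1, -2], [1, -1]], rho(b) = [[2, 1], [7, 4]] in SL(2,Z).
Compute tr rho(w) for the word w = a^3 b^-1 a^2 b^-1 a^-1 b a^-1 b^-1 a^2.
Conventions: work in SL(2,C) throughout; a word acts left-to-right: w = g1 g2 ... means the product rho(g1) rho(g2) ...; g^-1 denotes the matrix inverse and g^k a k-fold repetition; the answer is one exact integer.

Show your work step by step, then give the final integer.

rho(a) = [[1, -2], [1, -1]]
... * rho(a) = [[1, -2], [1, -1]]  ->  [[-1, 0], [0, -1]]
... * rho(a) = [[1, -2], [1, -1]]  ->  [[-1, 2], [-1, 1]]
... * rho(b^-1) = [[4, -1], [-7, 2]]  ->  [[-18, 5], [-11, 3]]
... * rho(a) = [[1, -2], [1, -1]]  ->  [[-13, 31], [-8, 19]]
... * rho(a) = [[1, -2], [1, -1]]  ->  [[18, -5], [11, -3]]
... * rho(b^-1) = [[4, -1], [-7, 2]]  ->  [[107, -28], [65, -17]]
... * rho(a^-1) = [[-1, 2], [-1, 1]]  ->  [[-79, 186], [-48, 113]]
... * rho(b) = [[2, 1], [7, 4]]  ->  [[1144, 665], [695, 404]]
... * rho(a^-1) = [[-1, 2], [-1, 1]]  ->  [[-1809, 2953], [-1099, 1794]]
... * rho(b^-1) = [[4, -1], [-7, 2]]  ->  [[-27907, 7715], [-16954, 4687]]
... * rho(a) = [[1, -2], [1, -1]]  ->  [[-20192, 48099], [-12267, 29221]]
... * rho(a) = [[1, -2], [1, -1]]  ->  [[27907, -7715], [16954, -4687]]
tr = 27907 + -4687 = 23220

23220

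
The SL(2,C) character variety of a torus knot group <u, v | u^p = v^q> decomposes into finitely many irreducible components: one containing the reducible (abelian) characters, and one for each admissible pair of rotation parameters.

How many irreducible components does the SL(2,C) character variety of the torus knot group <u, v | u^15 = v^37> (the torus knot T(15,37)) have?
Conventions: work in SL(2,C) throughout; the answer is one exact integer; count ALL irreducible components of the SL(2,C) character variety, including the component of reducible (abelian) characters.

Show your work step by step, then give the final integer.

253

For T(15,37): irreducibility forces the central element u^15 = v^37 to one of +I, -I.
So on each irreducible component the traces are pinned: tr(u) = 2*cos(pi*alpha/15) with 1 <= alpha <= 14, tr(v) = 2*cos(pi*beta/37) with 1 <= beta <= 36.
The two central values (-1)^alpha I and (-1)^beta I must be the same matrix, so alpha and beta share a parity.
Counting: 7 odd alphas x 18 odd betas + 7 even alphas x 18 even betas = 126 + 126 = 252.
That is 252 components of irreducible characters, and with the reducible (abelian) component the total is 253.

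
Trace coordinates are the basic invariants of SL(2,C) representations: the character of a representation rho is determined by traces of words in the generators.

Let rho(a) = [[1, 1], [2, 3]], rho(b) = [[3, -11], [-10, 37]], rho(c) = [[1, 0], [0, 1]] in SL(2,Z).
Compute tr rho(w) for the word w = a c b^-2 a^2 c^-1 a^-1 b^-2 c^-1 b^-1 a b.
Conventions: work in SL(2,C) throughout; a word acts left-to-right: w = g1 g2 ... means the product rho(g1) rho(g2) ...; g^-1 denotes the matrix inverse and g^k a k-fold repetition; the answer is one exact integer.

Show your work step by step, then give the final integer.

rho(a) = [[1, 1], [2, 3]]
... * rho(c) = [[1, 0], [0, 1]]  ->  [[1, 1], [2, 3]]
... * rho(b^-1) = [[37, 11], [10, 3]]  ->  [[47, 14], [104, 31]]
... * rho(b^-1) = [[37, 11], [10, 3]]  ->  [[1879, 559], [4158, 1237]]
... * rho(a) = [[1, 1], [2, 3]]  ->  [[2997, 3556], [6632, 7869]]
... * rho(a) = [[1, 1], [2, 3]]  ->  [[10109, 13665], [22370, 30239]]
... * rho(c^-1) = [[1, 0], [0, 1]]  ->  [[10109, 13665], [22370, 30239]]
... * rho(a^-1) = [[3, -1], [-2, 1]]  ->  [[2997, 3556], [6632, 7869]]
... * rho(b^-1) = [[37, 11], [10, 3]]  ->  [[146449, 43635], [324074, 96559]]
... * rho(b^-1) = [[37, 11], [10, 3]]  ->  [[5854963, 1741844], [12956328, 3854491]]
... * rho(c^-1) = [[1, 0], [0, 1]]  ->  [[5854963, 1741844], [12956328, 3854491]]
... * rho(b^-1) = [[37, 11], [10, 3]]  ->  [[234052071, 69630125], [517929046, 154083081]]
... * rho(a) = [[1, 1], [2, 3]]  ->  [[373312321, 442942446], [826095208, 980178289]]
... * rho(b) = [[3, -11], [-10, 37]]  ->  [[-3309487497, 12282434971], [-7323497266, 27179549405]]
tr = -3309487497 + 27179549405 = 23870061908

23870061908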